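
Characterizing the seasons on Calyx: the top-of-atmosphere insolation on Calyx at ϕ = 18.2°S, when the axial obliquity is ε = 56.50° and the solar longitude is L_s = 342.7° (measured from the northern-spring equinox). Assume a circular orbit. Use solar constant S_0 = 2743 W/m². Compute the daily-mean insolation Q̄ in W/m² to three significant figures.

Solar declination: sin δ = sin ε · sin L_s = sin 56.50° × sin 342.7° = -0.24798, so δ = -14.358°.
cos h₀ = −tan(-18.2°) tan(-14.358°) = -0.0842, h₀ = 1.6551 rad.
Bracket: h₀ sin ϕ sin δ + cos ϕ cos δ sin h₀ = 1.6551×-0.31233×-0.24798 + 0.94997×0.96877×0.99645 = 0.128190 + 0.917035 = 1.045225.
Q̄ = (S_0/π) × [bracket] = (2743/π) × 1.045225 = 912.6 W/m².

Q̄ ≈ 913 W/m²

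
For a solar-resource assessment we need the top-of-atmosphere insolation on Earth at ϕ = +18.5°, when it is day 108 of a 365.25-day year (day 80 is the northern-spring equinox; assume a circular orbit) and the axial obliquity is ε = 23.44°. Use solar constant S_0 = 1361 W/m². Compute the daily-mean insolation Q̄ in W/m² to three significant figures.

Solar longitude: L_s = 360° × (108 − 80)/365.25 = 27.598°.
sin δ = sin 23.44° × sin 27.598° = 0.18428, so δ = +10.619°.
cos h₀ = −tan(+18.5°) tan(+10.619°) = -0.0627, h₀ = 1.6336 rad.
Bracket: h₀ sin ϕ sin δ + cos ϕ cos δ sin h₀ = 1.6336×0.31730×0.18428 + 0.94832×0.98287×0.99803 = 0.095520 + 0.930239 = 1.025759.
Q̄ = (S_0/π) × [bracket] = (1361/π) × 1.025759 = 444.4 W/m².

Q̄ ≈ 444 W/m²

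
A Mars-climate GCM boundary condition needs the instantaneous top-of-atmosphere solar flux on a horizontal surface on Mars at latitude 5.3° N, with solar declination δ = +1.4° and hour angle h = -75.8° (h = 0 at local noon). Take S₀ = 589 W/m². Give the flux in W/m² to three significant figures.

cos θ_z = sin φ sin δ + cos φ cos δ cos h = 0.002257 + 0.244186 = 0.246443.
Flux = S₀ · cos θ_z = 589 × 0.246443 = 145.2 W/m².

145 W/m²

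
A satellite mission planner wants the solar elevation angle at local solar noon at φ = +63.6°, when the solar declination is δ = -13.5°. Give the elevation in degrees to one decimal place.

At local noon the hour angle is zero, so the zenith angle equals |φ − δ| = |+63.6° − (-13.500°)| = 77.100°.
Elevation = 90° − 77.100° = 12.9°.

12.9°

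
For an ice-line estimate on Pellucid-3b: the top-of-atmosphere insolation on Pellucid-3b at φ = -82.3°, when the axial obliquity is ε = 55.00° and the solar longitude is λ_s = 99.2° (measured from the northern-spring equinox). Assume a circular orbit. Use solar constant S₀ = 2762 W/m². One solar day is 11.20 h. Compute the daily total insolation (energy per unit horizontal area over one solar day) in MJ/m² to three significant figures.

Solar declination: sin δ = sin ε · sin λ_s = sin 55.00° × sin 99.2° = 0.80861, so δ = +53.961°.
cos H₀ = −tan(-82.3°) tan(+53.961°) = 10.1653 ≥ 1 ⇒ polar night, H₀ = 0 and Q̄ = 0.
Daily total = Q̄ × 11.20 h × 3600 s/h = 0.00 MJ/m².

0.00 MJ/m²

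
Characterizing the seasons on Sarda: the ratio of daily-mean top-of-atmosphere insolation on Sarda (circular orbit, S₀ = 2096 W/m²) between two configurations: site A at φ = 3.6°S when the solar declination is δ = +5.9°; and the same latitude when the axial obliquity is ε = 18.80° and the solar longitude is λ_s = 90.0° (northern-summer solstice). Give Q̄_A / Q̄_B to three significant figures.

— Configuration A (φ=-3.6°):
cos H₀ = −tan(-3.6°) tan(+5.900°) = 0.0065, H₀ = 1.5643 rad.
Bracket: H₀ sin φ sin δ + cos φ cos δ sin H₀ = 1.5643×-0.06279×0.10279 + 0.99803×0.99470×0.99998 = -0.010096 + 0.992721 = 0.982625.
Q̄ = (S₀/π) × [bracket] = (2096/π) × 0.982625 = 655.59 W/m².
— Configuration B (φ=-3.6°):
Solar declination: sin δ = sin ε · sin λ_s = sin 18.80° × sin 90.0° = 0.32227, so δ = +18.800°.
cos H₀ = −tan(-3.6°) tan(+18.800°) = 0.0214, H₀ = 1.5494 rad.
Bracket: H₀ sin φ sin δ + cos φ cos δ sin H₀ = 1.5494×-0.06279×0.32227 + 0.99803×0.94665×0.99977 = -0.031353 + 0.944568 = 0.913215.
Q̄ = (S₀/π) × [bracket] = (2096/π) × 0.913215 = 609.28 W/m².
Ratio Q̄_A / Q̄_B = 655.59 / 609.28 = 1.076.

Q̄_A / Q̄_B ≈ 1.08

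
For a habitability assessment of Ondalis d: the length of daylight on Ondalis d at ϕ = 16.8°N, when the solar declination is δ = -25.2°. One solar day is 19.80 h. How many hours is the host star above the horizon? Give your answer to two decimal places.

cos h₀ = −tan ϕ · tan δ = −tan(+16.8°) × tan(-25.200°) = 0.1421, so h₀ = 1.4282 rad = 81.83°.
Daylight = 2h₀/(2π) × 19.80 h = (1.4282/π) × 19.80 = 9.00 h.

9.00 h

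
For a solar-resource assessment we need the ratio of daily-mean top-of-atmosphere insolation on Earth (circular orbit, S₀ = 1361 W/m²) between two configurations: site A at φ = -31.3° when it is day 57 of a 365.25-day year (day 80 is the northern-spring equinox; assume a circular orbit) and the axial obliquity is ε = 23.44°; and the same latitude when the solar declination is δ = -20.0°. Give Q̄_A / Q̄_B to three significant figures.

— Configuration A (φ=-31.3°):
Solar longitude: λ_s = 360° × (57 − 80)/365.25 = -22.669°, i.e. -22.669° + 360° = 337.331°.
sin δ = sin 23.44° × sin 337.331° = -0.15331, so δ = -8.819°.
cos H₀ = −tan(-31.3°) tan(-8.819°) = -0.0943, H₀ = 1.6653 rad.
Bracket: H₀ sin φ sin δ + cos φ cos δ sin H₀ = 1.6653×-0.51952×-0.15331 + 0.85446×0.98818×0.99554 = 0.132637 + 0.840594 = 0.973231.
Q̄ = (S₀/π) × [bracket] = (1361/π) × 0.973231 = 421.62 W/m².
— Configuration B (φ=-31.3°):
cos H₀ = −tan(-31.3°) tan(-20.000°) = -0.2213, H₀ = 1.7939 rad.
Bracket: H₀ sin φ sin δ + cos φ cos δ sin H₀ = 1.7939×-0.51952×-0.34202 + 0.85446×0.93969×0.97521 = 0.318751 + 0.783023 = 1.101774.
Q̄ = (S₀/π) × [bracket] = (1361/π) × 1.101774 = 477.31 W/m².
Ratio Q̄_A / Q̄_B = 421.62 / 477.31 = 0.8833.

Q̄_A / Q̄_B ≈ 0.883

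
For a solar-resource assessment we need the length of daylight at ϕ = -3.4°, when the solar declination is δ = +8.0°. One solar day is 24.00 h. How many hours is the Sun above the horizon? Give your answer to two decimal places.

cos h₀ = −tan ϕ · tan δ = −tan(-3.4°) × tan(+8.000°) = 0.0083, so h₀ = 1.5624 rad = 89.52°.
Daylight = 2h₀/(2π) × 24.00 h = (1.5624/π) × 24.00 = 11.94 h.

11.94 h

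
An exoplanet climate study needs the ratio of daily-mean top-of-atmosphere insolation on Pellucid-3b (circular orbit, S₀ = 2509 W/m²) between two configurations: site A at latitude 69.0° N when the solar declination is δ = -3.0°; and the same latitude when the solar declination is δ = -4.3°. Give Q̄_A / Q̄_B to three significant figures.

— Configuration A (φ=+69.0°):
cos H₀ = −tan(+69.0°) tan(-3.000°) = 0.1365, H₀ = 1.4338 rad.
Bracket: H₀ sin φ sin δ + cos φ cos δ sin H₀ = 1.4338×0.93358×-0.05234 + 0.35837×0.99863×0.99064 = -0.070061 + 0.354529 = 0.284468.
Q̄ = (S₀/π) × [bracket] = (2509/π) × 0.284468 = 227.19 W/m².
— Configuration B (φ=+69.0°):
cos H₀ = −tan(+69.0°) tan(-4.300°) = 0.1959, H₀ = 1.3736 rad.
Bracket: H₀ sin φ sin δ + cos φ cos δ sin H₀ = 1.3736×0.93358×-0.07498 + 0.35837×0.99719×0.98063 = -0.096152 + 0.350441 = 0.254289.
Q̄ = (S₀/π) × [bracket] = (2509/π) × 0.254289 = 203.09 W/m².
Ratio Q̄_A / Q̄_B = 227.19 / 203.09 = 1.119.

Q̄_A / Q̄_B ≈ 1.12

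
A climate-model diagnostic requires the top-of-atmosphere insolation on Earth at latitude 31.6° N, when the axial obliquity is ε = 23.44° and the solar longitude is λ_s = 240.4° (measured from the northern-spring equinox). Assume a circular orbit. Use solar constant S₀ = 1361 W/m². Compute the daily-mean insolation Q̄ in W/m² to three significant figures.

Solar declination: sin δ = sin ε · sin λ_s = sin 23.44° × sin 240.4° = -0.34588, so δ = -20.235°.
cos H₀ = −tan(+31.6°) tan(-20.235°) = 0.2268, H₀ = 1.3420 rad.
Bracket: H₀ sin φ sin δ + cos φ cos δ sin H₀ = 1.3420×0.52399×-0.34588 + 0.85173×0.93828×0.97395 = -0.243221 + 0.778343 = 0.535122.
Q̄ = (S₀/π) × [bracket] = (1361/π) × 0.535122 = 231.8 W/m².

Q̄ ≈ 232 W/m²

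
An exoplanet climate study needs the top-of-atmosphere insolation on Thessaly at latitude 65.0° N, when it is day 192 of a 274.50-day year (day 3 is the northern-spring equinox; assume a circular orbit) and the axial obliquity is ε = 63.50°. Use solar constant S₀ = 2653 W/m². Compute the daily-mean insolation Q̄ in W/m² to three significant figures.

Q̄ ≈ 0.00 W/m²

Solar longitude: λ_s = 360° × (192 − 3)/274.50 = 247.869°.
sin δ = sin 63.50° × sin 247.869° = -0.82900, so δ = -55.996°.
cos H₀ = −tan(+65.0°) tan(-55.996°) = 3.1789 ≥ 1 ⇒ polar night, H₀ = 0 and Q̄ = 0.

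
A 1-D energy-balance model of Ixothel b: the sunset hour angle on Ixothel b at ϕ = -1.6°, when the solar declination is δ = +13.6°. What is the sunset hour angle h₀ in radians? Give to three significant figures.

h₀ = 1.56 rad

cos h₀ = −tan ϕ · tan δ = −tan(-1.6°) × tan(+13.600°) = 0.0068, so h₀ = 1.5640 rad = 89.61°.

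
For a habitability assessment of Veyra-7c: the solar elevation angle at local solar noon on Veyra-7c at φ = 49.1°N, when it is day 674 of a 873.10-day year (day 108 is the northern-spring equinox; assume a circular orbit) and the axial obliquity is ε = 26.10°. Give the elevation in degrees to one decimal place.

Solar longitude: λ_s = 360° × (674 − 108)/873.10 = 233.375°.
sin δ = sin 26.10° × sin 233.375° = -0.35308, so δ = -20.676°.
At local noon the hour angle is zero, so the zenith angle equals |φ − δ| = |+49.1° − (-20.676°)| = 69.776°.
Elevation = 90° − 69.776° = 20.2°.

20.2°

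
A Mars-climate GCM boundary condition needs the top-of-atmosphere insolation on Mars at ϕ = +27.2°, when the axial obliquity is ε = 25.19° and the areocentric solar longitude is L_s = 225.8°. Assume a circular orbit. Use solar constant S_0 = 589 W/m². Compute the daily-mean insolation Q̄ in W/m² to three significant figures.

Q̄ ≈ 120 W/m²

sin δ = sin 25.19° × sin 225.8° = -0.30513, so δ = -17.766°.
cos h₀ = −tan(+27.2°) tan(-17.766°) = 0.1647, h₀ = 1.4054 rad.
Bracket: h₀ sin ϕ sin δ + cos ϕ cos δ sin h₀ = 1.4054×0.45710×-0.30513 + 0.88942×0.95231×0.98635 = -0.196018 + 0.835442 = 0.639424.
Q̄ = (S_0/π) × [bracket] = (589/π) × 0.639424 = 119.9 W/m².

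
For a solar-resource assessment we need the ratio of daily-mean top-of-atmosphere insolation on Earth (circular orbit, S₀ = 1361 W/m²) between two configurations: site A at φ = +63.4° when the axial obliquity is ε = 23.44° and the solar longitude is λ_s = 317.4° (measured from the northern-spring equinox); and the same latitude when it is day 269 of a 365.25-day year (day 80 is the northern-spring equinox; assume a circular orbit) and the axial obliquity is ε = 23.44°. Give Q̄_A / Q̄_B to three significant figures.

Q̄_A / Q̄_B ≈ 0.315

— Configuration A (φ=+63.4°):
Solar declination: sin δ = sin ε · sin λ_s = sin 23.44° × sin 317.4° = -0.26925, so δ = -15.620°.
cos H₀ = −tan(+63.4°) tan(-15.620°) = 0.5583, H₀ = 0.9785 rad.
Bracket: H₀ sin φ sin δ + cos φ cos δ sin H₀ = 0.9785×0.89415×-0.26925 + 0.44776×0.96307×0.82964 = -0.235574 + 0.357761 = 0.122187.
Q̄ = (S₀/π) × [bracket] = (1361/π) × 0.122187 = 52.934 W/m².
— Configuration B (φ=+63.4°):
Solar longitude: λ_s = 360° × (269 − 80)/365.25 = 186.283°.
sin δ = sin 23.44° × sin 186.283° = -0.04354, so δ = -2.495°.
cos H₀ = −tan(+63.4°) tan(-2.495°) = 0.0870, H₀ = 1.4837 rad.
Bracket: H₀ sin φ sin δ + cos φ cos δ sin H₀ = 1.4837×0.89415×-0.04354 + 0.44776×0.99905×0.99621 = -0.057762 + 0.445639 = 0.387877.
Q̄ = (S₀/π) × [bracket] = (1361/π) × 0.387877 = 168.04 W/m².
Ratio Q̄_A / Q̄_B = 52.934 / 168.04 = 0.3150.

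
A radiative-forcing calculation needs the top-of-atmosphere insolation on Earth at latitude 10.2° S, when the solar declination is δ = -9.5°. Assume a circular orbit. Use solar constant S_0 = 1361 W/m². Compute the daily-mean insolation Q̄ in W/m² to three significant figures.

cos h₀ = −tan(-10.2°) tan(-9.500°) = -0.0301, h₀ = 1.6009 rad.
Bracket: h₀ sin ϕ sin δ + cos ϕ cos δ sin h₀ = 1.6009×-0.17708×-0.16505 + 0.98420×0.98629×0.99955 = 0.046790 + 0.970270 = 1.017060.
Q̄ = (S_0/π) × [bracket] = (1361/π) × 1.017060 = 440.6 W/m².

Q̄ ≈ 441 W/m²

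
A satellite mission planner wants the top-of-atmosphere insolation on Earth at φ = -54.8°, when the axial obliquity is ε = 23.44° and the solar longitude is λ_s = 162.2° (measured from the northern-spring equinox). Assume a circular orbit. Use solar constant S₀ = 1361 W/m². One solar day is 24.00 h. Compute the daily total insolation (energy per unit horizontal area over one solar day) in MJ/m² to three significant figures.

15.9 MJ/m²

Solar declination: sin δ = sin ε · sin λ_s = sin 23.44° × sin 162.2° = 0.12160, so δ = +6.985°.
cos H₀ = −tan(-54.8°) tan(+6.985°) = 0.1737, H₀ = 1.3962 rad.
Bracket: H₀ sin φ sin δ + cos φ cos δ sin H₀ = 1.3962×-0.81714×0.12160 + 0.57643×0.99258×0.98480 = -0.138732 + 0.563456 = 0.424724.
Q̄ = (S₀/π) × [bracket] = (1361/π) × 0.424724 = 184.00 W/m².
Daily total = Q̄ × 24.00 h × 3600 s/h = 184.00 × 24.00 × 3600 / 10⁶ = 15.90 MJ/m².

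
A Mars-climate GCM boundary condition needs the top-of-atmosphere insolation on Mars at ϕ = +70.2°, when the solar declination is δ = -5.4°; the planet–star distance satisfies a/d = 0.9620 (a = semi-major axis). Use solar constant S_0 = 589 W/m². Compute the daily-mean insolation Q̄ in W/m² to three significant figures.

Q̄ ≈ 36.4 W/m²

cos h₀ = −tan(+70.2°) tan(-5.400°) = 0.2626, h₀ = 1.3051 rad.
Bracket: h₀ sin ϕ sin δ + cos ϕ cos δ sin h₀ = 1.3051×0.94088×-0.09411 + 0.33874×0.99556×0.96492 = -0.115562 + 0.325406 = 0.209844.
Inverse-square distance factor (a/d)² = 0.9620² = 0.925444.
Q̄ = (S_0/π) × 0.925444 × [bracket] = (589/π) × 0.925444 × 0.209844 = 36.41 W/m².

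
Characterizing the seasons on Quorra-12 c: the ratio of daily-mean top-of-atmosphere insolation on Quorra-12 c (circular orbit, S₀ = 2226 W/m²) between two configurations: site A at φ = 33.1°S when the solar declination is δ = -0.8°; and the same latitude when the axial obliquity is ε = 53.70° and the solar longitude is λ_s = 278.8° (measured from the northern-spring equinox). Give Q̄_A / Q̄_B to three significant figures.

— Configuration A (φ=-33.1°):
cos H₀ = −tan(-33.1°) tan(-0.800°) = -0.0091, H₀ = 1.5799 rad.
Bracket: H₀ sin φ sin δ + cos φ cos δ sin H₀ = 1.5799×-0.54610×-0.01396 + 0.83772×0.99990×0.99996 = 0.012044 + 0.837603 = 0.849647.
Q̄ = (S₀/π) × [bracket] = (2226/π) × 0.849647 = 602.02 W/m².
— Configuration B (φ=-33.1°):
Solar declination: sin δ = sin ε · sin λ_s = sin 53.70° × sin 278.8° = -0.79644, so δ = -52.792°.
cos H₀ = −tan(-33.1°) tan(-52.792°) = -0.8586, H₀ = 2.6033 rad.
Bracket: H₀ sin φ sin δ + cos φ cos δ sin H₀ = 2.6033×-0.54610×-0.79644 + 0.83772×0.60472×0.51269 = 1.132269 + 0.259722 = 1.391991.
Q̄ = (S₀/π) × [bracket] = (2226/π) × 1.391991 = 986.31 W/m².
Ratio Q̄_A / Q̄_B = 602.02 / 986.31 = 0.6104.

Q̄_A / Q̄_B ≈ 0.610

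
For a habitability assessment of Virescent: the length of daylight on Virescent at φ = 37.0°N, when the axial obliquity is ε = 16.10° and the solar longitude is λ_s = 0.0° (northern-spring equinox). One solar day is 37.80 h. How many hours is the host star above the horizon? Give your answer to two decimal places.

18.90 h

Solar declination: sin δ = sin ε · sin λ_s = sin 16.10° × sin 0.0° = 0.00000, so δ = +0.000°.
cos H₀ = −tan φ · tan δ = −tan(+37.0°) × tan(+0.000°) = -0.0000, so H₀ = 1.5708 rad = 90.00°.
Daylight = 2H₀/(2π) × 37.80 h = (1.5708/π) × 37.80 = 18.90 h.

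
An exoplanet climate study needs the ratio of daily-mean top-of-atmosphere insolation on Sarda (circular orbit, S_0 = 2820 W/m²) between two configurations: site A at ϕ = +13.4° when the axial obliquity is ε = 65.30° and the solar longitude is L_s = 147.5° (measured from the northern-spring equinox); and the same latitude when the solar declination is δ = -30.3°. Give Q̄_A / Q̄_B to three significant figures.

Q̄_A / Q̄_B ≈ 1.56

— Configuration A (ϕ=+13.4°):
Solar declination: sin δ = sin ε · sin L_s = sin 65.30° × sin 147.5° = 0.48814, so δ = +29.218°.
cos h₀ = −tan(+13.4°) tan(+29.218°) = -0.1332, h₀ = 1.7044 rad.
Bracket: h₀ sin ϕ sin δ + cos ϕ cos δ sin h₀ = 1.7044×0.23175×0.48814 + 0.97278×0.87276×0.99108 = 0.192813 + 0.841430 = 1.034243.
Q̄ = (S_0/π) × [bracket] = (2820/π) × 1.034243 = 928.37 W/m².
— Configuration B (ϕ=+13.4°):
cos h₀ = −tan(+13.4°) tan(-30.300°) = 0.1392, h₀ = 1.4311 rad.
Bracket: h₀ sin ϕ sin δ + cos ϕ cos δ sin h₀ = 1.4311×0.23175×-0.50453 + 0.97278×0.86340×0.99026 = -0.167331 + 0.831718 = 0.664387.
Q̄ = (S_0/π) × [bracket] = (2820/π) × 0.664387 = 596.38 W/m².
Ratio Q̄_A / Q̄_B = 928.37 / 596.38 = 1.557.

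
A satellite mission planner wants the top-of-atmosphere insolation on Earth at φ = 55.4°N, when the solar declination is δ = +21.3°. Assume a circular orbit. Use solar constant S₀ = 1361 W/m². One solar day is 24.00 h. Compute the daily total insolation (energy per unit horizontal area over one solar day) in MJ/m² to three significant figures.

40.6 MJ/m²

cos H₀ = −tan(+55.4°) tan(+21.300°) = -0.5652, H₀ = 2.1714 rad.
Bracket: H₀ sin φ sin δ + cos φ cos δ sin H₀ = 2.1714×0.82314×0.36325 + 0.56784×0.93169×0.82498 = 0.649261 + 0.436456 = 1.085717.
Q̄ = (S₀/π) × [bracket] = (1361/π) × 1.085717 = 470.35 W/m².
Daily total = Q̄ × 24.00 h × 3600 s/h = 470.35 × 24.00 × 3600 / 10⁶ = 40.64 MJ/m².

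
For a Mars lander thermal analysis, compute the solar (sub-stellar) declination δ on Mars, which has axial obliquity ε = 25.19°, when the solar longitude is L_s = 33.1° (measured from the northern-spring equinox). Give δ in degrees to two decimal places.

δ = +13.44°

sin δ = sin ε · sin L_s = sin 25.19° × sin 33.1° = 0.232433.
δ = arcsin(0.232433) = +13.44°.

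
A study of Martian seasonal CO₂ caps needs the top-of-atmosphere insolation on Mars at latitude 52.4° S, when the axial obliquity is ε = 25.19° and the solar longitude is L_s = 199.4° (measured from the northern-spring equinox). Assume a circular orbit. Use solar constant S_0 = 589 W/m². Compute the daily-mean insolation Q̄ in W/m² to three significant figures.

Q̄ ≈ 148 W/m²

Solar declination: sin δ = sin ε · sin L_s = sin 25.19° × sin 199.4° = -0.14137, so δ = -8.127°.
cos h₀ = −tan(-52.4°) tan(-8.127°) = -0.1854, h₀ = 1.7573 rad.
Bracket: h₀ sin ϕ sin δ + cos ϕ cos δ sin h₀ = 1.7573×-0.79229×-0.14137 + 0.61015×0.98996×0.98266 = 0.196828 + 0.593550 = 0.790378.
Q̄ = (S_0/π) × [bracket] = (589/π) × 0.790378 = 148.2 W/m².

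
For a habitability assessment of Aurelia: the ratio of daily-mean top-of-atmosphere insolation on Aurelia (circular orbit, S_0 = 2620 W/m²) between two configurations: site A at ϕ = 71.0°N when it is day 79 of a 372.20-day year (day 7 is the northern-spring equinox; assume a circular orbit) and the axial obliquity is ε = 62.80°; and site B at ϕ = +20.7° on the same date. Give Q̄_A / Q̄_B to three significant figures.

— Configuration A (ϕ=+71.0°):
Solar longitude: L_s = 360° × (79 − 7)/372.20 = 69.640°.
sin δ = sin 62.80° × sin 69.640° = 0.83385, so δ = +56.496°.
cos h₀ = −tan(+71.0°) tan(+56.496°) = -4.3872 ≤ −1 ⇒ polar day, h₀ = π.
Bracket: h₀ sin ϕ sin δ + cos ϕ cos δ sin h₀ = 3.1416×0.94552×0.83385 + 0.32557×0.55199×0.00000 = 2.476906 + 0.000000 = 2.476906.
Q̄ = (S_0/π) × [bracket] = (2620/π) × 2.476906 = 2065.7 W/m².
— Configuration B (ϕ=+20.7°):
cos h₀ = −tan(+20.7°) tan(+56.496°) = -0.5708, h₀ = 2.1783 rad.
Bracket: h₀ sin ϕ sin δ + cos ϕ cos δ sin h₀ = 2.1783×0.35347×0.83385 + 0.93544×0.55199×0.82108 = 0.642034 + 0.423968 = 1.066002.
Q̄ = (S_0/π) × [bracket] = (2620/π) × 1.066002 = 889.02 W/m².
Ratio Q̄_A / Q̄_B = 2065.7 / 889.02 = 2.324.

Q̄_A / Q̄_B ≈ 2.32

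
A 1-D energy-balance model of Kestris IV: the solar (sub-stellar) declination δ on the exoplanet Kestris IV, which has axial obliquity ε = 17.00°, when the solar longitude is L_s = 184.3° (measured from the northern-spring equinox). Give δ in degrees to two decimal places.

δ = -1.26°

sin δ = sin ε · sin L_s = sin 17.00° × sin 184.3° = -0.021922.
δ = arcsin(-0.021922) = -1.26°.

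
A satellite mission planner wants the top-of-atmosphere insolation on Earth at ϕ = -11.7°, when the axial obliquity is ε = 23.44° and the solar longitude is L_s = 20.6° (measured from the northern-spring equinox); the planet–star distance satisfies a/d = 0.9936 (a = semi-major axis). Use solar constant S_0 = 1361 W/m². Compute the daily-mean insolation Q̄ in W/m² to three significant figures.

Solar declination: sin δ = sin ε · sin L_s = sin 23.44° × sin 20.6° = 0.13996, so δ = +8.045°.
cos h₀ = −tan(-11.7°) tan(+8.045°) = 0.0293, h₀ = 1.5415 rad.
Bracket: h₀ sin ϕ sin δ + cos ϕ cos δ sin h₀ = 1.5415×-0.20279×0.13996 + 0.97922×0.99016×0.99957 = -0.043752 + 0.969168 = 0.925416.
Inverse-square distance factor (a/d)² = 0.9936² = 0.987241.
Q̄ = (S_0/π) × 0.987241 × [bracket] = (1361/π) × 0.987241 × 0.925416 = 395.8 W/m².

Q̄ ≈ 396 W/m²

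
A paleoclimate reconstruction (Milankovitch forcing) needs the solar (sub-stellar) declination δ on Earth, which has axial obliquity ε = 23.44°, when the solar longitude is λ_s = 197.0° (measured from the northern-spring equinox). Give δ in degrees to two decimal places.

sin δ = sin ε · sin λ_s = sin 23.44° × sin 197.0° = -0.116302.
δ = arcsin(-0.116302) = -6.68°.

δ = -6.68°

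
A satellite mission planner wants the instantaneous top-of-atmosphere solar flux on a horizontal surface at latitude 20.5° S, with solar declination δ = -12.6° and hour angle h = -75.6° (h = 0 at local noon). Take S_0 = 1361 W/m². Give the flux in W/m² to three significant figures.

cos θ_z = sin ϕ sin δ + cos ϕ cos δ cos h = 0.076395 + 0.227331 = 0.303726.
Flux = S_0 · cos θ_z = 1361 × 0.303726 = 413.4 W/m².

413 W/m²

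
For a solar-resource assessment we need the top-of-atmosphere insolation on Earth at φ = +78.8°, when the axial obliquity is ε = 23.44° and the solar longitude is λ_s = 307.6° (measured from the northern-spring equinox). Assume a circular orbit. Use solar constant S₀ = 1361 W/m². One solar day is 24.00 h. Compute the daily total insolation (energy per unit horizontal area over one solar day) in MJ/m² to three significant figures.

Solar declination: sin δ = sin ε · sin λ_s = sin 23.44° × sin 307.6° = -0.31516, so δ = -18.371°.
cos H₀ = −tan(+78.8°) tan(-18.371°) = 1.6772 ≥ 1 ⇒ polar night, H₀ = 0 and Q̄ = 0.
Daily total = Q̄ × 24.00 h × 3600 s/h = 0.00 MJ/m².

0.00 MJ/m²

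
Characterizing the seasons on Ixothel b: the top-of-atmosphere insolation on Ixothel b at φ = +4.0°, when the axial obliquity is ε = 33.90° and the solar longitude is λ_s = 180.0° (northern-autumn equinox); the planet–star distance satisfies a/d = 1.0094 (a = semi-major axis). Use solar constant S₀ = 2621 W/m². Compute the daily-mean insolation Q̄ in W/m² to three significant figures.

Q̄ ≈ 848 W/m²

Solar declination: sin δ = sin ε · sin λ_s = sin 33.90° × sin 180.0° = 0.00000, so δ = +0.000°.
cos H₀ = −tan(+4.0°) tan(+0.000°) = -0.0000, H₀ = 1.5708 rad.
Bracket: H₀ sin φ sin δ + cos φ cos δ sin H₀ = 1.5708×0.06976×0.00000 + 0.99756×1.00000×1.00000 = 0.000000 + 0.997560 = 0.997560.
Inverse-square distance factor (a/d)² = 1.0094² = 1.018888.
Q̄ = (S₀/π) × 1.018888 × [bracket] = (2621/π) × 1.018888 × 0.997560 = 848.0 W/m².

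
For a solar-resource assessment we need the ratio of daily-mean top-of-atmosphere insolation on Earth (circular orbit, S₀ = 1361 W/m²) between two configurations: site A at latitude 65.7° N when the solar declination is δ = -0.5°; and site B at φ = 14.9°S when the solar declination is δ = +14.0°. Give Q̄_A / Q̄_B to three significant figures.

Q̄_A / Q̄_B ≈ 0.474

— Configuration A (φ=+65.7°):
cos H₀ = −tan(+65.7°) tan(-0.500°) = 0.0193, H₀ = 1.5515 rad.
Bracket: H₀ sin φ sin δ + cos φ cos δ sin H₀ = 1.5515×0.91140×-0.00873 + 0.41151×0.99996×0.99981 = -0.012345 + 0.411415 = 0.399070.
Q̄ = (S₀/π) × [bracket] = (1361/π) × 0.399070 = 172.89 W/m².
— Configuration B (φ=-14.9°):
cos H₀ = −tan(-14.9°) tan(+14.000°) = 0.0663, H₀ = 1.5044 rad.
Bracket: H₀ sin φ sin δ + cos φ cos δ sin H₀ = 1.5044×-0.25713×0.24192 + 0.96638×0.97030×0.99780 = -0.093581 + 0.935616 = 0.842035.
Q̄ = (S₀/π) × [bracket] = (1361/π) × 0.842035 = 364.79 W/m².
Ratio Q̄_A / Q̄_B = 172.89 / 364.79 = 0.4739.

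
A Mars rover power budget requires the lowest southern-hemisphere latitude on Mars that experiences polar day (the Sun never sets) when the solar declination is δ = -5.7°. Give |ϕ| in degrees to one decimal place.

Polar day requires cos h₀ = −tan ϕ tan δ ≤ −1, i.e. tan ϕ tan δ ≥ 1.
The boundary is |tan ϕ| · |tan δ| = 1, so |ϕ| = 90° − |δ| = 90° − 5.7° = 84.3° in the southern hemisphere.

|ϕ| = 84.3°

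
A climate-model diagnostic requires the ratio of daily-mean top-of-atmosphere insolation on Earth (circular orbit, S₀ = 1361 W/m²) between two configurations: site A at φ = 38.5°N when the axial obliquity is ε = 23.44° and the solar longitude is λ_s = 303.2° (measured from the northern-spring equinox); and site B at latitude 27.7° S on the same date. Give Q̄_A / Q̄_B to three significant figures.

— Configuration A (φ=+38.5°):
Solar declination: sin δ = sin ε · sin λ_s = sin 23.44° × sin 303.2° = -0.33286, so δ = -19.442°.
cos H₀ = −tan(+38.5°) tan(-19.442°) = 0.2808, H₀ = 1.2862 rad.
Bracket: H₀ sin φ sin δ + cos φ cos δ sin H₀ = 1.2862×0.62251×-0.33286 + 0.78261×0.94298×0.95977 = -0.266512 + 0.708296 = 0.441784.
Q̄ = (S₀/π) × [bracket] = (1361/π) × 0.441784 = 191.39 W/m².
— Configuration B (φ=-27.7°):
cos H₀ = −tan(-27.7°) tan(-19.442°) = -0.1853, H₀ = 1.7572 rad.
Bracket: H₀ sin φ sin δ + cos φ cos δ sin H₀ = 1.7572×-0.46484×-0.33286 + 0.88539×0.94298×0.98268 = 0.271886 + 0.820445 = 1.092331.
Q̄ = (S₀/π) × [bracket] = (1361/π) × 1.092331 = 473.22 W/m².
Ratio Q̄_A / Q̄_B = 191.39 / 473.22 = 0.4044.

Q̄_A / Q̄_B ≈ 0.404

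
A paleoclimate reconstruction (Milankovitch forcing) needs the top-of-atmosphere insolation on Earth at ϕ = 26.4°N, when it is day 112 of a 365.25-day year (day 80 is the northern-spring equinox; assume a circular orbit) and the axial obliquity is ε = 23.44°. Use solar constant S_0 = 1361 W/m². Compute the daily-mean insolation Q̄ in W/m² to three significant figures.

Q̄ ≈ 445 W/m²

Solar longitude: L_s = 360° × (112 − 80)/365.25 = 31.540°.
sin δ = sin 23.44° × sin 31.540° = 0.20808, so δ = +12.010°.
cos h₀ = −tan(+26.4°) tan(+12.010°) = -0.1056, h₀ = 1.6766 rad.
Bracket: h₀ sin ϕ sin δ + cos ϕ cos δ sin h₀ = 1.6766×0.44464×0.20808 + 0.89571×0.97811×0.99441 = 0.155120 + 0.871205 = 1.026325.
Q̄ = (S_0/π) × [bracket] = (1361/π) × 1.026325 = 444.6 W/m².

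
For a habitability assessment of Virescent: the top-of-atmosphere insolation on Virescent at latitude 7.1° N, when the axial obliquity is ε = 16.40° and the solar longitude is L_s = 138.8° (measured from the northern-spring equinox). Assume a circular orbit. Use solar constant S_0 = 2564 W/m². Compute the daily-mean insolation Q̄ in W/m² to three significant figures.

Q̄ ≈ 825 W/m²

Solar declination: sin δ = sin ε · sin L_s = sin 16.40° × sin 138.8° = 0.18598, so δ = +10.718°.
cos h₀ = −tan(+7.1°) tan(+10.718°) = -0.0236, h₀ = 1.5944 rad.
Bracket: h₀ sin ϕ sin δ + cos ϕ cos δ sin h₀ = 1.5944×0.12360×0.18598 + 0.99233×0.98255×0.99972 = 0.036651 + 0.974741 = 1.011392.
Q̄ = (S_0/π) × [bracket] = (2564/π) × 1.011392 = 825.4 W/m².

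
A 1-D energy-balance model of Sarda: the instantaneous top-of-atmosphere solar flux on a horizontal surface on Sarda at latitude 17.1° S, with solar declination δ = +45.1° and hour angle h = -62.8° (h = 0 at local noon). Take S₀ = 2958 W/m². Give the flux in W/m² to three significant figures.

296 W/m²

cos θ_z = sin φ sin δ + cos φ cos δ cos h = -0.208280 + 0.308389 = 0.100109.
Flux = S₀ · cos θ_z = 2958 × 0.100109 = 296.1 W/m².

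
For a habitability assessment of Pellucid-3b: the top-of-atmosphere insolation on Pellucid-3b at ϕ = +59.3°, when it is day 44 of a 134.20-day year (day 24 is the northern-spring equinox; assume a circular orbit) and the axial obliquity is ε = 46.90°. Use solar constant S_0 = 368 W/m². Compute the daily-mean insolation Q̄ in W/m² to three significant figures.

Q̄ ≈ 186 W/m²

Solar longitude: L_s = 360° × (44 − 24)/134.20 = 53.651°.
sin δ = sin 46.90° × sin 53.651° = 0.58809, so δ = +36.022°.
cos h₀ = −tan(+59.3°) tan(+36.022°) = -1.2246 ≤ −1 ⇒ polar day, h₀ = π.
Bracket: h₀ sin ϕ sin δ + cos ϕ cos δ sin h₀ = 3.1416×0.85985×0.58809 + 0.51054×0.80880×0.00000 = 1.588610 + 0.000000 = 1.588610.
Q̄ = (S_0/π) × [bracket] = (368/π) × 1.588610 = 186.1 W/m².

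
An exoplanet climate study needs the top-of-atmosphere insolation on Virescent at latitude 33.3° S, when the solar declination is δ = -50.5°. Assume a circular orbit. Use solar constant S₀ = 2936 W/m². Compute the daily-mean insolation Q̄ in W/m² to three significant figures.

cos H₀ = −tan(-33.3°) tan(-50.500°) = -0.7969, H₀ = 2.4929 rad.
Bracket: H₀ sin φ sin δ + cos φ cos δ sin H₀ = 2.4929×-0.54902×-0.77162 + 0.83581×0.63608×0.60417 = 1.056079 + 0.321202 = 1.377281.
Q̄ = (S₀/π) × [bracket] = (2936/π) × 1.377281 = 1287 W/m².

Q̄ ≈ 1.29e+03 W/m²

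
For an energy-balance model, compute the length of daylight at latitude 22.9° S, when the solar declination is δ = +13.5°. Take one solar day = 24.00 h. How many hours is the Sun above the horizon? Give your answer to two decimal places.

11.22 h

cos h₀ = −tan ϕ · tan δ = −tan(-22.9°) × tan(+13.500°) = 0.1014, so h₀ = 1.4692 rad = 84.18°.
Daylight = 2h₀/(2π) × 24.00 h = (1.4692/π) × 24.00 = 11.22 h.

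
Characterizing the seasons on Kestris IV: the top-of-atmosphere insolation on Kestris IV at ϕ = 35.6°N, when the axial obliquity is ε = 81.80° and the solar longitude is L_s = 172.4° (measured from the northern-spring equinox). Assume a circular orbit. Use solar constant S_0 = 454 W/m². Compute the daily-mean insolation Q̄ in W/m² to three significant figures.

Solar declination: sin δ = sin ε · sin L_s = sin 81.80° × sin 172.4° = 0.13090, so δ = +7.522°.
cos h₀ = −tan(+35.6°) tan(+7.522°) = -0.0945, h₀ = 1.6655 rad.
Bracket: h₀ sin ϕ sin δ + cos ϕ cos δ sin h₀ = 1.6655×0.58212×0.13090 + 0.81310×0.99140×0.99552 = 0.126910 + 0.802496 = 0.929406.
Q̄ = (S_0/π) × [bracket] = (454/π) × 0.929406 = 134.3 W/m².

Q̄ ≈ 134 W/m²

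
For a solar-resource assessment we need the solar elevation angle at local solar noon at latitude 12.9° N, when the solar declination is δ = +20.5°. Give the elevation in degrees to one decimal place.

82.4°

At local noon the hour angle is zero, so the zenith angle equals |φ − δ| = |+12.9° − (+20.500°)| = 7.600°.
Elevation = 90° − 7.600° = 82.4°.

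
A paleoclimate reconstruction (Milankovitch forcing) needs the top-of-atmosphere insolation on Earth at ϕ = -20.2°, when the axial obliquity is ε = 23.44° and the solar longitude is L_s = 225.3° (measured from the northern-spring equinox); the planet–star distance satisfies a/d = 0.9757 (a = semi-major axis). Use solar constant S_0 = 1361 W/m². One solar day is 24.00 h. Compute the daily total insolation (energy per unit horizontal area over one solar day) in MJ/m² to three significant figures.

37.7 MJ/m²

Solar declination: sin δ = sin ε · sin L_s = sin 23.44° × sin 225.3° = -0.28275, so δ = -16.424°.
cos h₀ = −tan(-20.2°) tan(-16.424°) = -0.1085, h₀ = 1.6795 rad.
Bracket: h₀ sin ϕ sin δ + cos ϕ cos δ sin h₀ = 1.6795×-0.34530×-0.28275 + 0.93849×0.95919×0.99410 = 0.163976 + 0.894879 = 1.058855.
Inverse-square distance factor (a/d)² = 0.9757² = 0.951990.
Q̄ = (S_0/π) × 0.951990 × [bracket] = (1361/π) × 0.951990 × 1.058855 = 436.69 W/m².
Daily total = Q̄ × 24.00 h × 3600 s/h = 436.69 × 24.00 × 3600 / 10⁶ = 37.73 MJ/m².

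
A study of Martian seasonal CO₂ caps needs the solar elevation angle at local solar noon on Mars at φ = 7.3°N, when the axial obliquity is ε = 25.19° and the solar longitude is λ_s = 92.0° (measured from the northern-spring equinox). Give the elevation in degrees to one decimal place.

72.1°

Solar declination: sin δ = sin ε · sin λ_s = sin 25.19° × sin 92.0° = 0.42536, so δ = +25.174°.
At local noon the hour angle is zero, so the zenith angle equals |φ − δ| = |+7.3° − (+25.174°)| = 17.874°.
Elevation = 90° − 17.874° = 72.1°.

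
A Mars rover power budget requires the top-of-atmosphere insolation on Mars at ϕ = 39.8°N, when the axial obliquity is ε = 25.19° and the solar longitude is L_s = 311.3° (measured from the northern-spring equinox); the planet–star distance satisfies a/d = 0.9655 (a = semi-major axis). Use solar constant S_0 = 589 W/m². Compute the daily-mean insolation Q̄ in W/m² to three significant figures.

Q̄ ≈ 76.1 W/m²

Solar declination: sin δ = sin ε · sin L_s = sin 25.19° × sin 311.3° = -0.31975, so δ = -18.648°.
cos h₀ = −tan(+39.8°) tan(-18.648°) = 0.2812, h₀ = 1.2858 rad.
Bracket: h₀ sin ϕ sin δ + cos ϕ cos δ sin h₀ = 1.2858×0.64011×-0.31975 + 0.76828×0.94750×0.95966 = -0.263171 + 0.698580 = 0.435409.
Inverse-square distance factor (a/d)² = 0.9655² = 0.932190.
Q̄ = (S_0/π) × 0.932190 × [bracket] = (589/π) × 0.932190 × 0.435409 = 76.10 W/m².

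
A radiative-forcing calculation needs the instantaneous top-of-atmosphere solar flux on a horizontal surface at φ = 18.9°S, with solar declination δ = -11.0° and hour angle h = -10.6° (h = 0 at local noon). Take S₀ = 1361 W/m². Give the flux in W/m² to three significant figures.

1.33e+03 W/m²

cos θ_z = sin φ sin δ + cos φ cos δ cos h = 0.061806 + 0.912855 = 0.974661.
Flux = S₀ · cos θ_z = 1361 × 0.974661 = 1327 W/m².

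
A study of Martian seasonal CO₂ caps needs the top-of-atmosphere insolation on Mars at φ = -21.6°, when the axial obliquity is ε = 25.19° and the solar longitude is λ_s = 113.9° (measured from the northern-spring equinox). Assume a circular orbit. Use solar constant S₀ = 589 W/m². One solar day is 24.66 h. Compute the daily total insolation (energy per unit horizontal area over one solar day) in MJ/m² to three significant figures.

10.7 MJ/m²

Solar declination: sin δ = sin ε · sin λ_s = sin 25.19° × sin 113.9° = 0.38913, so δ = +22.900°.
cos H₀ = −tan(-21.6°) tan(+22.900°) = 0.1672, H₀ = 1.4028 rad.
Bracket: H₀ sin φ sin δ + cos φ cos δ sin H₀ = 1.4028×-0.36812×0.38913 + 0.92978×0.92118×0.98591 = -0.200946 + 0.844427 = 0.643481.
Q̄ = (S₀/π) × [bracket] = (589/π) × 0.643481 = 120.64 W/m².
Daily total = Q̄ × 24.66 h × 3600 s/h = 120.64 × 24.66 × 3600 / 10⁶ = 10.71 MJ/m².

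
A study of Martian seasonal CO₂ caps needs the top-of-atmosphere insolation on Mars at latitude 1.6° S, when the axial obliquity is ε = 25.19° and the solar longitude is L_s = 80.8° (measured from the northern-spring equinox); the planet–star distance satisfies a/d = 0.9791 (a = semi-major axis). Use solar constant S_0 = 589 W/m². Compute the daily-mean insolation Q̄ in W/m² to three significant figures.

Q̄ ≈ 160 W/m²

Solar declination: sin δ = sin ε · sin L_s = sin 25.19° × sin 80.8° = 0.42015, so δ = +24.844°.
cos h₀ = −tan(-1.6°) tan(+24.844°) = 0.0129, h₀ = 1.5579 rad.
Bracket: h₀ sin ϕ sin δ + cos ϕ cos δ sin h₀ = 1.5579×-0.02792×0.42015 + 0.99961×0.90746×0.99992 = -0.018275 + 0.907034 = 0.888759.
Inverse-square distance factor (a/d)² = 0.9791² = 0.958637.
Q̄ = (S_0/π) × 0.958637 × [bracket] = (589/π) × 0.958637 × 0.888759 = 159.7 W/m².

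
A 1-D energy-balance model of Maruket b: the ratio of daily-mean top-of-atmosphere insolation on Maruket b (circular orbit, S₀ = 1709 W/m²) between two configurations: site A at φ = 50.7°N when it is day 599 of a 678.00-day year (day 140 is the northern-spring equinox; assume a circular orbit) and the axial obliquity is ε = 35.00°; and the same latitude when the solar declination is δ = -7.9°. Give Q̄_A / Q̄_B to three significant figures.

— Configuration A (φ=+50.7°):
Solar longitude: λ_s = 360° × (599 − 140)/678.00 = 243.717°.
sin δ = sin 35.00° × sin 243.717° = -0.51428, so δ = -30.949°.
cos H₀ = −tan(+50.7°) tan(-30.949°) = 0.7326, H₀ = 0.7486 rad.
Bracket: H₀ sin φ sin δ + cos φ cos δ sin H₀ = 0.7486×0.77384×-0.51428 + 0.63338×0.85762×0.68062 = -0.297921 + 0.369712 = 0.071791.
Q̄ = (S₀/π) × [bracket] = (1709/π) × 0.071791 = 39.054 W/m².
— Configuration B (φ=+50.7°):
cos H₀ = −tan(+50.7°) tan(-7.900°) = 0.1695, H₀ = 1.4004 rad.
Bracket: H₀ sin φ sin δ + cos φ cos δ sin H₀ = 1.4004×0.77384×-0.13744 + 0.63338×0.99051×0.98552 = -0.148942 + 0.618285 = 0.469343.
Q̄ = (S₀/π) × [bracket] = (1709/π) × 0.469343 = 255.32 W/m².
Ratio Q̄_A / Q̄_B = 39.054 / 255.32 = 0.1530.

Q̄_A / Q̄_B ≈ 0.153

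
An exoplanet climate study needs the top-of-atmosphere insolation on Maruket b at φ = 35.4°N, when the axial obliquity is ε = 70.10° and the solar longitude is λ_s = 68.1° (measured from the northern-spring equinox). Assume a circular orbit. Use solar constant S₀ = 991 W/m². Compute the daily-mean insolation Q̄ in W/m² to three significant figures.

Q̄ ≈ 501 W/m²

Solar declination: sin δ = sin ε · sin λ_s = sin 70.10° × sin 68.1° = 0.87243, so δ = +60.743°.
cos H₀ = −tan(+35.4°) tan(+60.743°) = -1.2686 ≤ −1 ⇒ polar day, H₀ = π.
Bracket: H₀ sin φ sin δ + cos φ cos δ sin H₀ = 3.1416×0.57928×0.87243 + 0.81513×0.48873×0.00000 = 1.587706 + 0.000000 = 1.587706.
Q̄ = (S₀/π) × [bracket] = (991/π) × 1.587706 = 500.8 W/m².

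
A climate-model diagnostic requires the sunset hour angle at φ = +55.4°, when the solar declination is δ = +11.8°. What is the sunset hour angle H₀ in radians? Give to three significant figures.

cos H₀ = −tan φ · tan δ = −tan(+55.4°) × tan(+11.800°) = -0.3028, so H₀ = 1.8785 rad = 107.63°.

H₀ = 1.88 rad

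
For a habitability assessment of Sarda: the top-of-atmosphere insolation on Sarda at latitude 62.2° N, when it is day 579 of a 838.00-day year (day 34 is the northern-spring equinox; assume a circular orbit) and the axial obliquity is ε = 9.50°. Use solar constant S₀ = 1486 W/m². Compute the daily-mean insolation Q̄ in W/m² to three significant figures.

Q̄ ≈ 138 W/m²

Solar longitude: λ_s = 360° × (579 − 34)/838.00 = 234.129°.
sin δ = sin 9.50° × sin 234.129° = -0.13374, so δ = -7.686°.
cos H₀ = −tan(+62.2°) tan(-7.686°) = 0.2560, H₀ = 1.3119 rad.
Bracket: H₀ sin φ sin δ + cos φ cos δ sin H₀ = 1.3119×0.88458×-0.13374 + 0.46639×0.99102×0.96669 = -0.155203 + 0.446806 = 0.291603.
Q̄ = (S₀/π) × [bracket] = (1486/π) × 0.291603 = 137.9 W/m².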